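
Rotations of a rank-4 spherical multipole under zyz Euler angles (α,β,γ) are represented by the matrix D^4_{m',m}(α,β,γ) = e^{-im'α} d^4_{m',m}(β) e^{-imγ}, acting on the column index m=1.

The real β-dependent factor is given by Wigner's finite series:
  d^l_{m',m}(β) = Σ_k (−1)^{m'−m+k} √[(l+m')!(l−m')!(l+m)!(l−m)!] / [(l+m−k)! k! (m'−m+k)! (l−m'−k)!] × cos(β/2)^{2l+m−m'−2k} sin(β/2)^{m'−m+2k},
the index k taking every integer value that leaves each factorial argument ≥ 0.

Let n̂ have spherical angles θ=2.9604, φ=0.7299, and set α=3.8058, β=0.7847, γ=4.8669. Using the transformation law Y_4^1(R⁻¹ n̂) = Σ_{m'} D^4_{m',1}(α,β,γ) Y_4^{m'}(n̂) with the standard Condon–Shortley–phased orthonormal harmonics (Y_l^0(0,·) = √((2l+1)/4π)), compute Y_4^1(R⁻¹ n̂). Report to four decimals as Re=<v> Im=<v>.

Need the full column D^4_{m',1} for m'=−4..4 at α=3.8058, β=0.7847, γ=4.8669.
cos(β/2)=0.924013, sin(β/2)=0.382361
d^4_{-4,1}: single k=5 term ⇒ +0.048250;  D = -0.028786-0.038722i
d^4_{-3,1}: k∈[4..5] ⇒ +0.206122 -0.021177 = +0.184945;  D = +0.178377+0.048852i
d^4_{-2,1}: k∈[3..5] ⇒ +0.532508 -0.136775 +0.004684 = +0.400417;  D = -0.369291+0.154783i
d^4_{-1,1}: k∈[2..5] ⇒ +0.909946 -0.467442 +0.040021 -0.000457 = +0.482068;  D = +0.235207-0.420794i
d^4_{0,1}: k∈[1..4] ⇒ +0.983411 -1.010363 +0.173009 -0.004938 = +0.141120;  D = +0.021718+0.139439i
d^4_{1,1}: k∈[0..3] ⇒ +0.531404 -1.364919 +0.467442 -0.026681 = -0.392754;  D = +0.286817+0.268313i
d^4_{2,1}: k∈[0..2] ⇒ -0.932946 +0.798762 -0.091184 = -0.225368;  D = -0.224498-0.019778i
d^4_{3,1}: k∈[0..1] ⇒ +0.722247 -0.206122 = +0.516125;  D = -0.432752+0.281265i
d^4_{4,1}: single k=0 term ⇒ -0.281777;  D = -0.091375+0.266550i
Y_4^{m'}(θ=2.9604,φ=0.7299) and Σ D·Y over m':
  (-0.0288-0.0387i)·(-0.0005-0.0001i)  (+0.1784+0.0489i)·(+0.0042+0.0059i)  (-0.3693+0.1548i)·(+0.0069-0.0623i)  (+0.2352-0.4208i)·(-0.2358+0.2109i)  (+0.0217+0.1394i)·(+0.7128+0.0000i)  (+0.2868+0.2683i)·(+0.2358+0.2109i)  (-0.2245-0.0198i)·(+0.0069+0.0623i)  (-0.4328+0.2813i)·(-0.0042+0.0059i)  (-0.0914+0.2665i)·(-0.0005+0.0001i)
Y_4^1(R⁻¹ n̂) = +0.067209+0.379366i

Re=0.0672 Im=0.3794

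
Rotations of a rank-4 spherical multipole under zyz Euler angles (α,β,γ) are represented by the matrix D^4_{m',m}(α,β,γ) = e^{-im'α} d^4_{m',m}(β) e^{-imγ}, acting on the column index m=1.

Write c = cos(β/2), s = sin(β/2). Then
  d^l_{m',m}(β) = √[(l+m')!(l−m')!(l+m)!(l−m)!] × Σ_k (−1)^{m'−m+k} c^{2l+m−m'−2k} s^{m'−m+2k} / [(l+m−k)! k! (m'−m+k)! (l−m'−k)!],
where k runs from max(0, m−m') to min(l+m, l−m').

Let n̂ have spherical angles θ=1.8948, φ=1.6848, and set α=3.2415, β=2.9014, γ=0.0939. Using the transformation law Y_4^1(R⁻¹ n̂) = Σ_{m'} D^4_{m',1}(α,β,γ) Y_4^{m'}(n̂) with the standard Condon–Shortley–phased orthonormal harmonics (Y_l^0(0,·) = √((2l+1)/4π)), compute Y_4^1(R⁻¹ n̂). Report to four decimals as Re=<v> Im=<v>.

Re=-0.0090 Im=-0.3252

Need the full column D^4_{m',1} for m'=−4..4 at α=3.2415, β=2.9014, γ=0.0939.
cos(β/2)=0.119808, sin(β/2)=0.992797
d^4_{-4,1}: single k=5 term ⇒ +0.012412;  D = +0.011837+0.003736i
d^4_{-3,1}: k∈[4..5] ⇒ +0.002648 -0.109095 = -0.106447;  D = +0.104200+0.021755i
d^4_{-2,1}: k∈[3..5] ⇒ +0.000342 -0.035186 +0.483220 = +0.448376;  D = +0.445864+0.047401i
d^4_{-1,1}: k∈[2..5] ⇒ +0.000029 -0.006005 +0.206170 -0.943809 = -0.743615;  D = +0.743601+0.004467i
d^4_{0,1}: k∈[1..4] ⇒ +0.000002 -0.000648 +0.044507 -0.509359 = -0.465499;  D = -0.463448+0.043646i
d^4_{1,1}: k∈[0..3] ⇒ +0.000000 -0.000044 +0.006005 -0.137446 = -0.131485;  D = +0.129024-0.025324i
d^4_{2,1}: k∈[0..2] ⇒ -0.000001 +0.000512 -0.023457 = -0.022946;  D = -0.021963+0.006643i
d^4_{3,1}: k∈[0..1] ⇒ +0.000023 -0.002648 = -0.002625;  D = +0.002424-0.001007i
d^4_{4,1}: single k=0 term ⇒ -0.000181;  D = -0.000159+0.000086i
Y_4^{m'}(θ=1.8948,φ=1.6848) and Σ D·Y over m':
  (+0.0118+0.0037i)·(+0.3209-0.1574i)  (+0.1042+0.0218i)·(-0.1139-0.3198i)  (+0.4459+0.0474i)·(+0.0851-0.0197i)  (+0.7436+0.0045i)·(-0.0372-0.3249i)  (-0.4634+0.0436i)·(+0.0337+0.0000i)  (+0.1290-0.0253i)·(+0.0372-0.3249i)  (-0.0220+0.0066i)·(+0.0851+0.0197i)  (+0.0024-0.0010i)·(+0.1139-0.3198i)  (-0.0002+0.0001i)·(+0.3209+0.1574i)
Y_4^1(R⁻¹ n̂) = -0.009038-0.325150i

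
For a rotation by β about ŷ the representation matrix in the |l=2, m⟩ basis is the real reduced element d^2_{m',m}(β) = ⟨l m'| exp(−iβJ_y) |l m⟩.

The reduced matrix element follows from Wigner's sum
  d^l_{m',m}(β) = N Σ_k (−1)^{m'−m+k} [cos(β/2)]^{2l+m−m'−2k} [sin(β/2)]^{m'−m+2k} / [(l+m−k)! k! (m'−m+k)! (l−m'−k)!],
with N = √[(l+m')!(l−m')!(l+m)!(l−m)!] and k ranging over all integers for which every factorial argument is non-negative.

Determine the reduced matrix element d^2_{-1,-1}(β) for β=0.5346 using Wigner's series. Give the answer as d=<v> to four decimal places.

d=0.6706

d^2_{-1,-1}(β=0.5346) via Wigner's sum:
c=cos(0.5346/2)=0.964488, s=sin(0.5346/2)=0.264128; N=√[1·6·1·6]=6.000000
The bounds max(0,m−m')=0 and min(l+m,l−m')=1 give 2 terms
  k=0: (−1)^0·6.0000/(6)·0.9645^4·0.2641^0 = +0.865339
  k=1: (−1)^1·6.0000/(2)·0.9645^2·0.2641^2 = -0.194690
d^2_{-1,-1}(0.5346) = +0.865339 -0.194690 = +0.670649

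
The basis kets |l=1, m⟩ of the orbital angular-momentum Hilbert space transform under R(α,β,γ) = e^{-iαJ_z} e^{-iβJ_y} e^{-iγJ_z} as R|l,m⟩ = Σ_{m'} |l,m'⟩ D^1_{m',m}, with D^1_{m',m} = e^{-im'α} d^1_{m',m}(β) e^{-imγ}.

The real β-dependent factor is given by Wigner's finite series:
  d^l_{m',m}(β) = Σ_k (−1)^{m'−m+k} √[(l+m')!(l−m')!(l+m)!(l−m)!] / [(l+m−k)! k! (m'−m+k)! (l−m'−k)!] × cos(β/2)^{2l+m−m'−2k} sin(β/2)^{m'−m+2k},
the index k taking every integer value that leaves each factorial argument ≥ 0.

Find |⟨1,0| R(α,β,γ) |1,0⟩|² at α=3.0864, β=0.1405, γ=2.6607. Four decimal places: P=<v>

Split into d^1_{0,0}(β=0.1405) × two z-phases.
c=cos(0.1405/2)=0.997533, s=sin(0.1405/2)=0.070192; N=√[1·1·1·1]=1.000000
The bounds max(0,m−m')=0 and min(l+m,l−m')=1 give 2 terms
  k=0: (−1)^0·1.0000/(1)·0.9975^2·0.0702^0 = +0.995073
  k=1: (−1)^1·1.0000/(1)·0.9975^0·0.0702^2 = -0.004927
d^1_{0,0}(0.1405) = +0.995073 -0.004927 = +0.990146
|D^1_{0,0}|² = |d^1_{0,0}(β)|² = (+0.990146)² = 0.980389 (the z-rotation phases have unit modulus)

P=0.9804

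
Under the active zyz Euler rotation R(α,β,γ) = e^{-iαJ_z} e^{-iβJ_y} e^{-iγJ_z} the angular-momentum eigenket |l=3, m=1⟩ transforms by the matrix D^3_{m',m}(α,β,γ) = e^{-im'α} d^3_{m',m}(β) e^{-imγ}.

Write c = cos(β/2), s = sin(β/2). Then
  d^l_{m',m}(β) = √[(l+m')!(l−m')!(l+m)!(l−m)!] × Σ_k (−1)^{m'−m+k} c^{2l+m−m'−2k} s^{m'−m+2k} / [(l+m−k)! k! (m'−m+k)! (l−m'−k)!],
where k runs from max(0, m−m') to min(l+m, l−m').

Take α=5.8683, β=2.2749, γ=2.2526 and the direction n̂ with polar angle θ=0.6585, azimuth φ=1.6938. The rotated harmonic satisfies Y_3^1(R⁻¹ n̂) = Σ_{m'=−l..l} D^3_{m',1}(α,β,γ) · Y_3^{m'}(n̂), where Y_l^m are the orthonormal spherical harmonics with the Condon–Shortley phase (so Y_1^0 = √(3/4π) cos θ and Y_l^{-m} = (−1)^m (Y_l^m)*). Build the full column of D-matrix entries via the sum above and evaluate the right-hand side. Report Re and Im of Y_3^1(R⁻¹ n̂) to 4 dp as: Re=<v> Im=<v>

Need the full column D^3_{m',1} for m'=−3..3 at α=5.8683, β=2.2749, γ=2.2526.
cos(β/2)=0.419910, sin(β/2)=0.907566
d^3_{-3,1}: single k=4 term ⇒ +0.463309;  D = -0.434313+0.161330i
d^3_{-2,1}: k∈[3..4] ⇒ +0.350053 -0.817611 = -0.467558;  D = +0.466739+0.027674i
d^3_{-1,1}: k∈[2..4] ⇒ +0.153650 -0.957007 +0.558815 = -0.244541;  D = +0.217568+0.111644i
d^3_{0,1}: k∈[1..3] ⇒ +0.041044 -0.575195 +0.895648 = +0.361497;  D = -0.227813-0.280680i
d^3_{1,1}: k∈[0..2] ⇒ +0.005482 -0.204867 +0.717755 = +0.518370;  D = -0.136725-0.500014i
d^3_{2,1}: k∈[0..1] ⇒ -0.037468 +0.350053 = +0.312585;  D = +0.046084-0.309169i
d^3_{3,1}: single k=0 term ⇒ +0.099181;  D = +0.052923-0.083881i
Y_3^{m'}(θ=0.6585,φ=1.6938) and Σ D·Y over m':
  (-0.4343+0.1613i)·(+0.0345+0.0892i)  (+0.4667+0.0277i)·(-0.2936+0.0737i)  (+0.2176+0.1116i)·(-0.0516-0.4176i)  (-0.2278-0.2807i)·(+0.0377+0.0000i)  (-0.1367-0.5000i)·(+0.0516-0.4176i)  (+0.0461-0.3092i)·(-0.2936-0.0737i)  (+0.0529-0.0839i)·(-0.0345+0.0892i)
Y_3^1(R⁻¹ n̂) = -0.388145+0.012174i

Re=-0.3881 Im=0.0122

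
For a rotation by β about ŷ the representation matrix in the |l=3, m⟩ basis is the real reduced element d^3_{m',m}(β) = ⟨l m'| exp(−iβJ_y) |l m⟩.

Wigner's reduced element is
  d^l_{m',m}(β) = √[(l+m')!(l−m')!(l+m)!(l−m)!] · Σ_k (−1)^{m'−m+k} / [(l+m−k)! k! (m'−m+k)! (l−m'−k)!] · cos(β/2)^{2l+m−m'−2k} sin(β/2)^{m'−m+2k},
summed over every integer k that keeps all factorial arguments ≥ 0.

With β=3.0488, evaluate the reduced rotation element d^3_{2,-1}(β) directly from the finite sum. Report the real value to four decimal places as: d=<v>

d^3_{2,-1}(β=3.0488) via Wigner's sum:
With c≡cos(β/2)=0.046380 and s≡sin(β/2)=0.998924, N=[120·1·2·24]^{1/2}=75.894664
k: max(0,(-1)−(2))=0 … min(3+(-1),3−(2))=1
  k=0: (−1)^3·75.8947/(12)·0.0464^3·0.9989^3 = -0.000629
  k=1: (−1)^4·75.8947/(24)·0.0464^1·0.9989^5 = +0.145878
d^3_{2,-1}(3.0488) = -0.000629 +0.145878 = +0.145249

d=0.1452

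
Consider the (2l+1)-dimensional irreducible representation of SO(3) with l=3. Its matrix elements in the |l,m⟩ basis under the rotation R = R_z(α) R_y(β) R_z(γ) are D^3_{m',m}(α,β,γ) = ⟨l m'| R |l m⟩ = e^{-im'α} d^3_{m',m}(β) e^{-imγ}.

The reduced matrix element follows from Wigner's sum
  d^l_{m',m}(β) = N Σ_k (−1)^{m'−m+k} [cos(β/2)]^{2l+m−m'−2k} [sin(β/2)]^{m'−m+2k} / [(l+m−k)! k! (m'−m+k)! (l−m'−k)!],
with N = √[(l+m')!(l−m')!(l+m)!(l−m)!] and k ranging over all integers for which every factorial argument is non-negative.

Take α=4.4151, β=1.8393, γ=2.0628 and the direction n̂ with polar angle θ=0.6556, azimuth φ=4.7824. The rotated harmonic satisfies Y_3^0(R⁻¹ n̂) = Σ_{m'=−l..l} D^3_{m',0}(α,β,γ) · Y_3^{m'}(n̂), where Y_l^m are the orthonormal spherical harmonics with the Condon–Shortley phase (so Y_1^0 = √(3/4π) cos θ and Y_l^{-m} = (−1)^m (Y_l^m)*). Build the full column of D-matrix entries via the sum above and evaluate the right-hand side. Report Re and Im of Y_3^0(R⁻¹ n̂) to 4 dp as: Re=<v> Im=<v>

Re=-0.3065 Im=0.0000

Need the full column D^3_{m',0} for m'=−3..3 at α=4.4151, β=1.8393, γ=2.0628.
cos(β/2)=0.606099, sin(β/2)=0.795390
d^3_{-3,0}: single k=3 term ⇒ +0.501054;  D = +0.389943+0.314642i
d^3_{-2,0}: k∈[2..3] ⇒ +0.467620 -0.805317 = -0.337696;  D = +0.279742-0.189164i
d^3_{-1,0}: k∈[1..3] ⇒ +0.225365 -1.164344 +0.668395 = -0.270584;  D = +0.079262+0.258714i
d^3_{0,0}: k∈[0..3] ⇒ +0.049575 -0.768379 +1.323270 -0.253209 = +0.351257;  D = +0.351257+0.000000i
d^3_{1,0}: k∈[0..2] ⇒ -0.225365 +1.164344 -0.668395 = +0.270584;  D = -0.079262+0.258714i
d^3_{2,0}: k∈[0..1] ⇒ +0.467620 -0.805317 = -0.337696;  D = +0.279742+0.189164i
d^3_{3,0}: single k=0 term ⇒ -0.501054;  D = -0.389943+0.314642i
Y_3^{m'}(θ=0.6556,φ=4.7824) and Σ D·Y over m':
  (+0.3899+0.3146i)·(-0.0197-0.0925i)  (+0.2797-0.1892i)·(-0.2981+0.0420i)  (+0.0793+0.2587i)·(+0.0295+0.4209i)  (+0.3513+0.0000i)·(+0.0419+0.0000i)  (-0.0793+0.2587i)·(-0.0295+0.4209i)  (+0.2797+0.1892i)·(-0.2981-0.0420i)  (-0.3899+0.3146i)·(+0.0197-0.0925i)
Y_3^0(R⁻¹ n̂) = -0.306493+0.000000i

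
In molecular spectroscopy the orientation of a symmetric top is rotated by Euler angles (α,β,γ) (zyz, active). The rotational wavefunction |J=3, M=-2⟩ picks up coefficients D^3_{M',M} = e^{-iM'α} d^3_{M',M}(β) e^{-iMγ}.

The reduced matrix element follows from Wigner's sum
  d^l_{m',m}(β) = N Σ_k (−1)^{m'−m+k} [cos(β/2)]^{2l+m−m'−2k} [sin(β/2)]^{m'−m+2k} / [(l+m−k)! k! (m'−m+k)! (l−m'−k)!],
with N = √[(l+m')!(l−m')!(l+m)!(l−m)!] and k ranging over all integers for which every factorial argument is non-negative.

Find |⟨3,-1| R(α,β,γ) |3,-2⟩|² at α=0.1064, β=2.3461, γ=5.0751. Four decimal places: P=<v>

P=0.0690

D^3_{-1,-2}(0.1064,2.3461,5.0751) = e^{-i·-1·0.1064}·d^3_{-1,-2}(2.3461)·e^{-i·-2·5.0751}. Compute d first:
c=cos(2.3461/2)=0.387342, s=sin(2.3461/2)=0.921936; N=√[2·24·1·120]=75.894664
k∈{0,1} keeps every argument non-negative
  k=0: (−1)^1·75.8947/(24)·0.3873^5·0.9219^1 = -0.025420
  k=1: (−1)^2·75.8947/(12)·0.3873^3·0.9219^3 = +0.288015
d^3_{-1,-2}(2.3461) = -0.025420 +0.288015 = +0.262595
|D^3_{-1,-2}|² = |d^3_{-1,-2}(β)|² = (+0.262595)² = 0.068956 (the z-rotation phases have unit modulus)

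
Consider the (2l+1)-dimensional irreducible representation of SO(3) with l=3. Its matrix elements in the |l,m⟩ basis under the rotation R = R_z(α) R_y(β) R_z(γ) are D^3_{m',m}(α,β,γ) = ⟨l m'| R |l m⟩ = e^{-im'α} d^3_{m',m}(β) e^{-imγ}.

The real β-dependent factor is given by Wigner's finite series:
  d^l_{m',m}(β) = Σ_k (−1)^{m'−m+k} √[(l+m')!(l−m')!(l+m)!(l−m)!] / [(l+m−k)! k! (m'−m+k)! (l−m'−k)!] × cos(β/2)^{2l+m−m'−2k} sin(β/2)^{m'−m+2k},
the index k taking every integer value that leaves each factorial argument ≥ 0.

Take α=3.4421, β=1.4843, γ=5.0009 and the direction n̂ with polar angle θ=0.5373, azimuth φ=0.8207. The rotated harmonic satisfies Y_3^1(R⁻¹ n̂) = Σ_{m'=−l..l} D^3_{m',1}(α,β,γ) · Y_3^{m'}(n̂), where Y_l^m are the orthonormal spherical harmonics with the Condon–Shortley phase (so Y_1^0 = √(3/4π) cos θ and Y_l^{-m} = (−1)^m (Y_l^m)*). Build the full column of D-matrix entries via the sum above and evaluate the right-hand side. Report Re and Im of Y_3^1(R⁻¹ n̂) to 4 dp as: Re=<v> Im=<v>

Re=-0.0011 Im=-0.0967

Need the full column D^3_{m',1} for m'=−3..3 at α=3.4421, β=1.4843, γ=5.0009.
cos(β/2)=0.737017, sin(β/2)=0.675874
d^3_{-3,1}: single k=4 term ⇒ +0.438999;  D = +0.252571-0.359066i
d^3_{-2,1}: k∈[3..4] ⇒ +0.781736 -0.328705 = +0.453031;  D = -0.139281+0.431089i
d^3_{-1,1}: k∈[2..4] ⇒ +0.808711 -0.906793 +0.095322 = -0.002760;  D = -0.000033+0.002760i
d^3_{0,1}: k∈[1..3] ⇒ +0.509148 -1.284523 +0.360078 = -0.415296;  D = -0.118162-0.398132i
d^3_{1,1}: k∈[0..2] ⇒ +0.160275 -1.078281 +0.680095 = -0.237911;  D = +0.132170+0.197820i
d^3_{2,1}: k∈[0..1] ⇒ -0.464787 +0.781736 = +0.316949;  D = +0.246198+0.199608i
d^3_{3,1}: single k=0 term ⇒ +0.522020;  D = -0.484634-0.193998i
Y_3^{m'}(θ=0.5373,φ=0.8207) and Σ D·Y over m':
  (+0.2526-0.3591i)·(-0.0435-0.0352i)  (-0.1393+0.4311i)·(-0.0162-0.2294i)  (-0.0000+0.0028i)·(+0.3034-0.3256i)  (-0.1182-0.3981i)·(+0.2213+0.0000i)  (+0.1322+0.1978i)·(-0.3034-0.3256i)  (+0.2462+0.1996i)·(-0.0162+0.2294i)  (-0.4846-0.1940i)·(+0.0435-0.0352i)
Y_3^1(R⁻¹ n̂) = -0.001098-0.096744i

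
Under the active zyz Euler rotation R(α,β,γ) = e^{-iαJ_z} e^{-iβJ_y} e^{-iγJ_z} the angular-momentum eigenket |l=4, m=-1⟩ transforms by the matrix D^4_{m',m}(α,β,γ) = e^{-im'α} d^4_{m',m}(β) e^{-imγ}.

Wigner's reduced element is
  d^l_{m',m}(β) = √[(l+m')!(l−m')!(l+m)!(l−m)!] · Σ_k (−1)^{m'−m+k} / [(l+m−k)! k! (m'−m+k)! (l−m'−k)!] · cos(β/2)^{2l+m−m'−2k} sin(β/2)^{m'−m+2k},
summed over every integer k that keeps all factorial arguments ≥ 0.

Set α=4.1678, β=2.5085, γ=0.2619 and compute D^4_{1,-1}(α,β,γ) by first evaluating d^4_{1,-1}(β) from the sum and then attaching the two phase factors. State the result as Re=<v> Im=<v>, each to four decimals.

Re=-0.1327 Im=0.1272

D^4_{1,-1}(4.1678,2.5085,0.2619) = e^{-i·1·4.1678}·d^4_{1,-1}(2.5085)·e^{-i·-1·0.2619}. Compute d first:
Half-angle: c=0.311286, s=0.950316. N=√(120·6·6·120)=720.000000
k∈{0,1,2,3} keeps every argument non-negative
  k=0: (−1)^2·720.0000/(72)·0.3113^6·0.9503^2 = +0.008217
  k=1: (−1)^3·720.0000/(24)·0.3113^4·0.9503^4 = -0.229739
  k=2: (−1)^4·720.0000/(48)·0.3113^2·0.9503^6 = +1.070582
  k=3: (−1)^5·720.0000/(720)·0.3113^0·0.9503^8 = -0.665189
d^4_{1,-1}(2.5085) = +0.008217 -0.229739 +1.070582 -0.665189 = +0.183872
Phases: e^{-i·(1)·4.1678}=-0.518067+0.855340i, e^{-i·(-1)·0.2619}=+0.965900+0.258916i ⇒ D=-0.132730+0.127246i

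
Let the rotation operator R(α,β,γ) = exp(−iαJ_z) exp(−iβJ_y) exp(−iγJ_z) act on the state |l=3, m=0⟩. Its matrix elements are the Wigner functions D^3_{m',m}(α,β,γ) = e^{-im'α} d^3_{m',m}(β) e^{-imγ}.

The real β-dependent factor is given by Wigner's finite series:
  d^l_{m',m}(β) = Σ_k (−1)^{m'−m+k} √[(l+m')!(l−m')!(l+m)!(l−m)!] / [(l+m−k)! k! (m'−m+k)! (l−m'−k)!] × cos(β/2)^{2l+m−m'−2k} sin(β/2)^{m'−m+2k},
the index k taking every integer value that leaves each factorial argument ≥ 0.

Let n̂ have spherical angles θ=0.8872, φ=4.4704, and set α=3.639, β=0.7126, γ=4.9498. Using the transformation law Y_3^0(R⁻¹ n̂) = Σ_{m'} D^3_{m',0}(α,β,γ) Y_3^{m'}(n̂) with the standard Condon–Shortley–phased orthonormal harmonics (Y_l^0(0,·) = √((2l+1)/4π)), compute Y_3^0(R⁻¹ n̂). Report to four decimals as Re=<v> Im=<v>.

Need the full column D^3_{m',0} for m'=−3..3 at α=3.639, β=0.7126, γ=4.9498.
cos(β/2)=0.937194, sin(β/2)=0.348809
d^3_{-3,0}: single k=3 term ⇒ +0.156231;  D = -0.012263-0.155749i
d^3_{-2,0}: k∈[2..3] ⇒ +0.514107 -0.071215 = +0.442892;  D = +0.241225+0.371435i
d^3_{-1,0}: k∈[1..3] ⇒ +0.873626 -0.363047 +0.016763 = +0.527342;  D = -0.463440-0.251620i
d^3_{0,0}: k∈[0..3] ⇒ +0.677605 -0.844764 +0.117018 -0.001801 = -0.051943;  D = -0.051943+0.000000i
d^3_{1,0}: k∈[0..2] ⇒ -0.873626 +0.363047 -0.016763 = -0.527342;  D = +0.463440-0.251620i
d^3_{2,0}: k∈[0..1] ⇒ +0.514107 -0.071215 = +0.442892;  D = +0.241225-0.371435i
d^3_{3,0}: single k=0 term ⇒ -0.156231;  D = +0.012263-0.155749i
Y_3^{m'}(θ=0.8872,φ=4.4704) and Σ D·Y over m':
  (-0.0123-0.1557i)·(+0.1291-0.1454i)  (+0.2412+0.3714i)·(-0.3434-0.1805i)  (-0.4634-0.2516i)·(-0.0597+0.2419i)  (-0.0519+0.0000i)·(-0.2370+0.0000i)  (+0.4634-0.2516i)·(+0.0597+0.2419i)  (+0.2412-0.3714i)·(-0.3434+0.1805i)  (+0.0123-0.1557i)·(-0.1291-0.1454i)
Y_3^0(R⁻¹ n̂) = +0.109366+0.000000i

Re=0.1094 Im=0.0000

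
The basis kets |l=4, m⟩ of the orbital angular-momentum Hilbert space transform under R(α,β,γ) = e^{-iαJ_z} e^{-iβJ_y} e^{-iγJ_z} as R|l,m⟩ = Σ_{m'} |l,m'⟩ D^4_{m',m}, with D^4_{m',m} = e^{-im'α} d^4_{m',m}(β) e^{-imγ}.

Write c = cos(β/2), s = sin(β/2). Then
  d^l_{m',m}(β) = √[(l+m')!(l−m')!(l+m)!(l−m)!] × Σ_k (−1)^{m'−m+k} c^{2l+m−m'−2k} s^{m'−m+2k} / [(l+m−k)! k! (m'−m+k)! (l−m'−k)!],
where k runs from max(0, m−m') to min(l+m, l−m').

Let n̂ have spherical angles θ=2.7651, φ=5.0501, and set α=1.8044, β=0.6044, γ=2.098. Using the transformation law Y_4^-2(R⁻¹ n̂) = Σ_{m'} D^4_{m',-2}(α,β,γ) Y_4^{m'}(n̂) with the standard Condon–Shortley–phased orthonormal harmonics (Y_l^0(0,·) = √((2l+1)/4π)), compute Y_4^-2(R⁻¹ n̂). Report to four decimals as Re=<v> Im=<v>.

Need the full column D^4_{m',-2} for m'=−4..4 at α=1.8044, β=0.6044, γ=2.098.
cos(β/2)=0.954684, sin(β/2)=0.297621
d^4_{-4,-2}: single k=2 term ⇒ +0.354866;  D = +0.144060-0.324310i
d^4_{-3,-2}: k∈[1..2] ⇒ +0.804907 -0.234680 = +0.570227;  D = -0.560557-0.104567i
d^4_{-2,-2}: k∈[0..2] ⇒ +0.690045 -0.804761 +0.097765 = -0.016951;  D = -0.000833-0.016930i
d^4_{-1,-2}: k∈[0..2] ⇒ -0.912678 +0.443503 -0.028735 = -0.497911;  D = -0.478135+0.138933i
d^4_{0,-2}: k∈[0..2] ⇒ +0.636220 -0.164886 +0.006009 = +0.477343;  D = -0.235685-0.415101i
d^4_{1,-2}: k∈[0..2] ⇒ -0.295668 +0.043103 -0.000838 = -0.253404;  D = +0.185414-0.172728i
d^4_{2,-2}: k∈[0..2] ⇒ +0.097765 -0.007601 +0.000062 = +0.090226;  D = +0.075113+0.049988i
d^4_{3,-2}: k∈[0..1] ⇒ -0.022808 +0.000739 = -0.022069;  D = -0.007642+0.020704i
d^4_{4,-2}: single k=0 term ⇒ +0.003352;  D = -0.003328-0.000401i
Y_4^{m'}(θ=2.7651,φ=5.0501) and Σ D·Y over m':
  (+0.1441-0.3243i)·(+0.0018-0.0079i)  (-0.5606-0.1046i)·(+0.0491+0.0306i)  (-0.0008-0.0169i)·(-0.1784+0.1429i)  (-0.4781+0.1389i)·(-0.1637-0.4661i)  (-0.2357-0.4151i)·(+0.3420+0.0000i)  (+0.1854-0.1727i)·(+0.1637-0.4661i)  (+0.0751+0.0500i)·(-0.1784-0.1429i)  (-0.0076+0.0207i)·(-0.0491+0.0306i)  (-0.0033-0.0004i)·(+0.0018+0.0079i)
Y_4^-2(R⁻¹ n̂) = -0.018313-0.098556i

Re=-0.0183 Im=-0.0986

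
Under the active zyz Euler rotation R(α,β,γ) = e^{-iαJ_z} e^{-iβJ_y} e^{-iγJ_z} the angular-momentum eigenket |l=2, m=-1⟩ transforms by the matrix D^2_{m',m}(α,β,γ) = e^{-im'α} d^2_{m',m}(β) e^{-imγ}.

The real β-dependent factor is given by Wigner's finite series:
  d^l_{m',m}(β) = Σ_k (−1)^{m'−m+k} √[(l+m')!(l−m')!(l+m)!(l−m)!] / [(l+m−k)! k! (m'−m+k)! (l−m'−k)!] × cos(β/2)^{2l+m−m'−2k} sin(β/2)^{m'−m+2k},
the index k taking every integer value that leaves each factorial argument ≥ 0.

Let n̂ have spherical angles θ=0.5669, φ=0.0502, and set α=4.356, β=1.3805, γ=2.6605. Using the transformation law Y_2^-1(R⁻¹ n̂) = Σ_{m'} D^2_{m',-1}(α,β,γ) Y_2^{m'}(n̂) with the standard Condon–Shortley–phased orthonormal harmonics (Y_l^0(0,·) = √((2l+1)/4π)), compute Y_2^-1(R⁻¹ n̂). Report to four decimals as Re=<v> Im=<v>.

Need the full column D^2_{m',-1} for m'=−2..2 at α=4.356, β=1.3805, γ=2.6605.
cos(β/2)=0.771087, sin(β/2)=0.636730
d^2_{-2,-1}: single k=1 term ⇒ +0.583842;  D = +0.214891-0.542856i
d^2_{-1,-1}: k∈[0..1] ⇒ +0.353519 -0.723167 = -0.369647;  D = -0.274633-0.247418i
d^2_{0,-1}: k∈[0..1] ⇒ -0.715057 +0.487579 = -0.227478;  D = +0.201657-0.105265i
d^2_{1,-1}: k∈[0..1] ⇒ +0.723167 -0.164369 = +0.558797;  D = -0.069504-0.554458i
d^2_{2,-1}: single k=0 term ⇒ -0.398106;  D = -0.387469-0.091412i
Y_2^{m'}(θ=0.5669,φ=0.0502) and Σ D·Y over m':
  (+0.2149-0.5429i)·(+0.1108-0.0112i)  (-0.2746-0.2474i)·(+0.3495-0.0176i)  (+0.2017-0.1053i)·(+0.3579+0.0000i)  (-0.0695-0.5545i)·(-0.3495-0.0176i)  (-0.3875-0.0914i)·(+0.1108+0.0112i)
Y_2^-1(R⁻¹ n̂) = -0.037774-0.001338i

Re=-0.0378 Im=-0.0013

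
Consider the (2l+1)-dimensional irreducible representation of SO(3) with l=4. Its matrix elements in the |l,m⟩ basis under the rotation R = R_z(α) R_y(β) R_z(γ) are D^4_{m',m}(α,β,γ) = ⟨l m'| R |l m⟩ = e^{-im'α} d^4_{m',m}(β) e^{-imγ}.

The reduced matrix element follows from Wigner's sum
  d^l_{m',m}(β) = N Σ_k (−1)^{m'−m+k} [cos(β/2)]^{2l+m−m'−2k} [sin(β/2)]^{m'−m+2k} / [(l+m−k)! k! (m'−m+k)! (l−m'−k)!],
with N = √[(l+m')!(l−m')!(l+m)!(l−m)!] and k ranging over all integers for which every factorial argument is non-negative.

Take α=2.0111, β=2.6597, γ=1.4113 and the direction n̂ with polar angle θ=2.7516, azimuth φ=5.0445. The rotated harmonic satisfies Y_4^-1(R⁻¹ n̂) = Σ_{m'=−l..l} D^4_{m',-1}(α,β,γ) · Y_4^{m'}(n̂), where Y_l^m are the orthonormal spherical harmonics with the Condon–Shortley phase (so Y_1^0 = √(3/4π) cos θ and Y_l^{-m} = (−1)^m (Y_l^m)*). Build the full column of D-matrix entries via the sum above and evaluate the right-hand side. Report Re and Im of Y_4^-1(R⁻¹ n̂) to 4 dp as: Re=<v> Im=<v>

Need the full column D^4_{m',-1} for m'=−4..4 at α=2.0111, β=2.6597, γ=1.4113.
cos(β/2)=0.238622, sin(β/2)=0.971113
d^4_{-4,-1}: single k=3 term ⇒ +0.005302;  D = -0.005300-0.000164i
d^4_{-3,-1}: k∈[2..3] ⇒ +0.001382 -0.038145 = -0.036763;  D = -0.014633-0.033725i
d^4_{-2,-1}: k∈[1..3] ⇒ +0.000181 -0.015030 +0.165956 = +0.151107;  D = +0.099764-0.113493i
d^4_{-1,-1}: k∈[0..3] ⇒ +0.000011 -0.002612 +0.086505 -0.477570 = -0.393667;  D = +0.378248+0.109097i
d^4_{0,-1}: k∈[0..3] ⇒ -0.000191 +0.019012 -0.314879 +0.869185 = +0.573126;  D = +0.091024+0.565852i
d^4_{1,-1}: k∈[0..3] ⇒ +0.001741 -0.086505 +0.716356 -0.790964 = -0.159372;  D = -0.131553+0.089962i
d^4_{2,-1}: k∈[0..2] ⇒ -0.010020 +0.248934 -0.824581 = -0.585667;  D = +0.505113+0.296424i
d^4_{3,-1}: k∈[0..1] ⇒ +0.038145 -0.379060 = -0.340915;  D = +0.030773-0.339523i
d^4_{4,-1}: single k=0 term ⇒ -0.087816;  D = -0.082494+0.030105i
Y_4^{m'}(θ=2.7516,φ=5.0445) and Σ D·Y over m':
  (-0.0053-0.0002i)·(+0.0022-0.0090i)  (-0.0146-0.0337i)·(+0.0534+0.0346i)  (+0.0998-0.1135i)·(-0.1899+0.1487i)  (+0.3782+0.1091i)·(-0.1621-0.4699i)  (+0.0910+0.5659i)·(+0.3120+0.0000i)  (-0.1316+0.0900i)·(+0.1621-0.4699i)  (+0.5051+0.2964i)·(-0.1899-0.1487i)  (+0.0308-0.3395i)·(-0.0534+0.0346i)  (-0.0825+0.0301i)·(+0.0022+0.0090i)
Y_4^-1(R⁻¹ n̂) = -0.004593-0.021214i

Re=-0.0046 Im=-0.0212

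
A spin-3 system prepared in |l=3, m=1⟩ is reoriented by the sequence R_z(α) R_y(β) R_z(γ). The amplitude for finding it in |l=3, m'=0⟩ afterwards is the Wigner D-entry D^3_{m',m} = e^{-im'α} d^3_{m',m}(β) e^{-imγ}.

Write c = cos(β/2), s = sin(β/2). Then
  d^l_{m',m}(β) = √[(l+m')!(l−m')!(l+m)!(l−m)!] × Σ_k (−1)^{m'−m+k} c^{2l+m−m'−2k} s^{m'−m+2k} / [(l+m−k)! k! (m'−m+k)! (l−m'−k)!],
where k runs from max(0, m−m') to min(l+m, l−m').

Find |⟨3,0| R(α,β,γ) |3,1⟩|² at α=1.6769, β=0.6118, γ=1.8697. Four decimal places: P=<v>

P=0.3418

First d^3_{0,1}(β=0.6118), then the phase factors e^{-i(0)α} and e^{-i(1)γ}:
Half-angle: c=0.953576, s=0.301152. N=√(6·6·24·2)=41.569219
k: max(0,(1)−(0))=1 … min(3+(1),3−(0))=3
  k=1: (−1)^0·41.5692/(12)·0.9536^5·0.3012^1 = +0.822532
  k=2: (−1)^1·41.5692/(4)·0.9536^3·0.3012^3 = -0.246112
  k=3: (−1)^2·41.5692/(12)·0.9536^1·0.3012^5 = +0.008182
d^3_{0,1}(0.6118) = +0.822532 -0.246112 +0.008182 = +0.584602
|D^3_{0,1}|² = |d^3_{0,1}(β)|² = (+0.584602)² = 0.341760 (the z-rotation phases have unit modulus)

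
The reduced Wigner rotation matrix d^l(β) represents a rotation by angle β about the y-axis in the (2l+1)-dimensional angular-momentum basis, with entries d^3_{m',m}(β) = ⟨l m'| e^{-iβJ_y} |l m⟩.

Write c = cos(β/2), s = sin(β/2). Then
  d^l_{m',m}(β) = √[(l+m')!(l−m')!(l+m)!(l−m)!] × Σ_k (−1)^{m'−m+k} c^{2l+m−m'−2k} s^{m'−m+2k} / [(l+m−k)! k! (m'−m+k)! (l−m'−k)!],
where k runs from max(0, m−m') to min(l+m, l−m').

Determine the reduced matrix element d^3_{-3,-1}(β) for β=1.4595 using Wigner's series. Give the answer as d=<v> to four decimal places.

d=0.5313

d^3_{-3,-1}(β=1.4595) via Wigner's sum:
With c≡cos(β/2)=0.745341 and s≡sin(β/2)=0.666683, N=[1·720·2·24]^{1/2}=185.903201
k: max(0,(-1)−(-3))=2 … min(3+(-1),3−(-3))=2
  k=2: (−1)^0·185.9032/(48)·0.7453^4·0.6667^2 = +0.531258
d^3_{-3,-1}(1.4595) = +0.531258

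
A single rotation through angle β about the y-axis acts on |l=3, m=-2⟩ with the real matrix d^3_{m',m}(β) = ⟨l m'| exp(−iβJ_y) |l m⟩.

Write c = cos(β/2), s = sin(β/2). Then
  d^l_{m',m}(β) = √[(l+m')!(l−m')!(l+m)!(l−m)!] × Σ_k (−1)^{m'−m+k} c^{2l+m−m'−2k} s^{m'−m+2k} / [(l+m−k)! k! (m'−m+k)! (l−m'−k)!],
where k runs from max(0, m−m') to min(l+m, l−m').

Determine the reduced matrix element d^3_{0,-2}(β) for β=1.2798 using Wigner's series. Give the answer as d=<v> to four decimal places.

d^3_{0,-2}(β=1.2798) via Wigner's sum:
Half-angle: c=0.802155, s=0.597115. N=√(6·6·1·120)=65.726707
The bounds max(0,m−m')=0 and min(l+m,l−m')=1 give 2 terms
  k=0: (−1)^2·65.7267/(12)·0.8022^4·0.5971^2 = +0.808558
  k=1: (−1)^3·65.7267/(12)·0.8022^2·0.5971^4 = -0.448033
d^3_{0,-2}(1.2798) = +0.808558 -0.448033 = +0.360525

d=0.3605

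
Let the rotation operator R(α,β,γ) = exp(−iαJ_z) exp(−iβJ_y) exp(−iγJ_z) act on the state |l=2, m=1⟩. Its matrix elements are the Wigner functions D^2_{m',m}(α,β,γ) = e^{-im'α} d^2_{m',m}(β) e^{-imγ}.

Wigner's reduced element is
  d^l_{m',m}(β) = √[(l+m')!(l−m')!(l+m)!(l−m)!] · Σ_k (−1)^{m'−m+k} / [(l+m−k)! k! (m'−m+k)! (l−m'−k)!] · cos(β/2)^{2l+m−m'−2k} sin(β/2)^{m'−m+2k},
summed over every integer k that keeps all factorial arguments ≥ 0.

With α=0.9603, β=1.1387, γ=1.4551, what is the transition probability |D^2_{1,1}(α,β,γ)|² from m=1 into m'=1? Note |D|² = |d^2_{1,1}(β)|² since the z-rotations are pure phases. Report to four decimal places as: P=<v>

Split into d^2_{1,1}(β=1.1387) × two z-phases.
c=cos(1.1387/2)=0.842252, s=sin(1.1387/2)=0.539085; N=√[6·1·6·1]=6.000000
k∈{0,1} keeps every argument non-negative
  k=0: (−1)^0·6.0000/(6)·0.8423^4·0.5391^0 = +0.503231
  k=1: (−1)^1·6.0000/(2)·0.8423^2·0.5391^2 = -0.618470
d^2_{1,1}(1.1387) = +0.503231 -0.618470 = -0.115239
|D^2_{1,1}|² = |d^2_{1,1}(β)|² = (-0.115239)² = 0.013280 (the z-rotation phases have unit modulus)

P=0.0133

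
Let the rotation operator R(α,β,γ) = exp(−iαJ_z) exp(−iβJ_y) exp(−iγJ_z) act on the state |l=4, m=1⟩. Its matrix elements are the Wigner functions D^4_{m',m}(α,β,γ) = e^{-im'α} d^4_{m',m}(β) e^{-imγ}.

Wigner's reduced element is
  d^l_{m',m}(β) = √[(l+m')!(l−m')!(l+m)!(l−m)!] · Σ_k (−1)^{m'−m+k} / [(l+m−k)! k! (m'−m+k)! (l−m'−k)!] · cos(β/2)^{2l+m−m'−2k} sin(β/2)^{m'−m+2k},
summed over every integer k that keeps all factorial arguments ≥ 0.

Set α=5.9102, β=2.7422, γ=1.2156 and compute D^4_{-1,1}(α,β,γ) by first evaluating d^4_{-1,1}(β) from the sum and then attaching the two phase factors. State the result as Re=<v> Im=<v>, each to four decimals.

Re=0.0066 Im=0.3706

Split into d^4_{-1,1}(β=2.7422) × two z-phases.
Half-angle: c=0.198372, s=0.980127. N=√(6·120·120·6)=720.000000
The bounds max(0,m−m')=2 and min(l+m,l−m')=5 give 4 terms
  k=2: (−1)^0·720.0000/(72)·0.1984^6·0.9801^2 = +0.000585
  k=3: (−1)^1·720.0000/(24)·0.1984^4·0.9801^4 = -0.042872
  k=4: (−1)^2·720.0000/(48)·0.1984^2·0.9801^6 = +0.523292
  k=5: (−1)^3·720.0000/(720)·0.1984^0·0.9801^8 = -0.851644
d^4_{-1,1}(2.7422) = +0.000585 -0.042872 +0.523292 -0.851644 = -0.370638
Attach z-rotation phases: D = e^{-i(-1)(5.9102)}·(-0.370638)·e^{-i(1)(1.2156)} = +0.006593+0.370580i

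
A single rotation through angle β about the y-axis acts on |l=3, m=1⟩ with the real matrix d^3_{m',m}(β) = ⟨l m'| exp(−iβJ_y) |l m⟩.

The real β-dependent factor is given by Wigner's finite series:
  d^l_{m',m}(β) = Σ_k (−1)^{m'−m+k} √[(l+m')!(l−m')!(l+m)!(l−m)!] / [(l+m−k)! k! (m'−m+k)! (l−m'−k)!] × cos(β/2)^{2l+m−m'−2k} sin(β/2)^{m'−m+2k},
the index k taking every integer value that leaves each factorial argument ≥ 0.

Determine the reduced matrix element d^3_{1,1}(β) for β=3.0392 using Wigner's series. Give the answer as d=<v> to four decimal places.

d^3_{1,1}(β=3.0392) via Wigner's sum:
Half-angle: c=0.051174, s=0.998690. N=√(24·2·24·2)=48.000000
k: max(0,(1)−(1))=0 … min(3+(1),3−(1))=2
  k=0: (−1)^0·48.0000/(48)·0.0512^6·0.9987^0 = +0.000000
  k=1: (−1)^1·48.0000/(6)·0.0512^4·0.9987^2 = -0.000055
  k=2: (−1)^2·48.0000/(8)·0.0512^2·0.9987^4 = +0.015630
d^3_{1,1}(3.0392) = +0.000000 -0.000055 +0.015630 = +0.015576

d=0.0156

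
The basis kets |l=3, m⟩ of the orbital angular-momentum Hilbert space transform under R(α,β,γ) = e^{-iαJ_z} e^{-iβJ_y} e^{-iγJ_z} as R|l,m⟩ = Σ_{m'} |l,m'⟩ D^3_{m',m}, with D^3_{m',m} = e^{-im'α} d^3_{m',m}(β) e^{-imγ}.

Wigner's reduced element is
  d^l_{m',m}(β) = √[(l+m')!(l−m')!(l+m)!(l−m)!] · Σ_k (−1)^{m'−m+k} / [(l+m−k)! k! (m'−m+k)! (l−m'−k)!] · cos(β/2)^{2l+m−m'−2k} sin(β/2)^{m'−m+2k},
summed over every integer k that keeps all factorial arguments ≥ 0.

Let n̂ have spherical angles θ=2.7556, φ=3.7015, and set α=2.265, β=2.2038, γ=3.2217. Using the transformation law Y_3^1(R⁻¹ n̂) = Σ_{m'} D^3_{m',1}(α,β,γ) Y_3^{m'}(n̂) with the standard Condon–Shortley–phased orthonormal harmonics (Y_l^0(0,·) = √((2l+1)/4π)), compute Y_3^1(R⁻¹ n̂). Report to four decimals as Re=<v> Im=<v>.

Need the full column D^3_{m',1} for m'=−3..3 at α=2.265, β=2.2038, γ=3.2217.
cos(β/2)=0.451902, sin(β/2)=0.892068
d^3_{-3,1}: single k=4 term ⇒ +0.500870;  D = -0.454917-0.209575i
d^3_{-2,1}: k∈[3..4] ⇒ +0.414339 -0.807296 = -0.392957;  D = -0.101969-0.379497i
d^3_{-1,1}: k∈[2..4] ⇒ +0.199124 -1.034593 +0.503949 = -0.331520;  D = -0.191029+0.270949i
d^3_{0,1}: k∈[1..3] ⇒ +0.058238 -0.680829 +0.884349 = +0.261759;  D = -0.260919+0.020946i
d^3_{1,1}: k∈[0..2] ⇒ +0.008517 -0.265499 +0.775945 = +0.518963;  D = +0.362871+0.371008i
d^3_{2,1}: k∈[0..1] ⇒ -0.053164 +0.414339 = +0.361175;  D = +0.036877-0.359288i
d^3_{3,1}: single k=0 term ⇒ +0.128534;  D = -0.106667+0.071716i
Y_3^{m'}(θ=2.7556,φ=3.7015) and Σ D·Y over m':
  (-0.4549-0.2096i)·(+0.0024+0.0221i)  (-0.1020-0.3795i)·(-0.0585+0.1208i)  (-0.1910+0.2709i)·(-0.3393+0.2127i)  (-0.2609+0.0209i)·(-0.4464+0.0000i)  (+0.3629+0.3710i)·(+0.3393+0.2127i)  (+0.0369-0.3593i)·(-0.0585-0.1208i)  (-0.1067+0.0717i)·(-0.0024+0.0221i)
Y_3^1(R⁻¹ n̂) = +0.176347+0.074479i

Re=0.1763 Im=0.0745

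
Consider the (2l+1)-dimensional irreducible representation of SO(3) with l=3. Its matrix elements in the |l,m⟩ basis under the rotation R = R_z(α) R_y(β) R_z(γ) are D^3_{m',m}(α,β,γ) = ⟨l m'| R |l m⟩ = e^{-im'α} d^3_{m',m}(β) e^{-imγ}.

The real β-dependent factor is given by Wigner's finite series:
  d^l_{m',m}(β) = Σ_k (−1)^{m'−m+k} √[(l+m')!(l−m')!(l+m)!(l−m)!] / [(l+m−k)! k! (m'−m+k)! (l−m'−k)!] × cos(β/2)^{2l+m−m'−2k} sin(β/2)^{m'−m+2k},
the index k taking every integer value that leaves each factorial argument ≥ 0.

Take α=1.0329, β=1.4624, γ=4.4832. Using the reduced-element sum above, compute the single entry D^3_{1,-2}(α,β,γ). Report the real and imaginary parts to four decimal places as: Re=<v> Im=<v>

Re=0.0369 Im=-0.4627

D^3_{1,-2}(1.0329,1.4624,4.4832) = e^{-i·1·1.0329}·d^3_{1,-2}(1.4624)·e^{-i·-2·4.4832}. Compute d first:
Half-angle: c=0.744374, s=0.667763. N=√(24·2·1·120)=75.894664
k∈{0,1} keeps every argument non-negative
  k=0: (−1)^3·75.8947/(12)·0.7444^3·0.6678^3 = -0.776731
  k=1: (−1)^4·75.8947/(24)·0.7444^1·0.6678^5 = +0.312539
d^3_{1,-2}(1.4624) = -0.776731 +0.312539 = -0.464192
Attach z-rotation phases: D = e^{-i(1)(1.0329)}·(-0.464192)·e^{-i(-2)(4.4832)} = +0.036873-0.462725i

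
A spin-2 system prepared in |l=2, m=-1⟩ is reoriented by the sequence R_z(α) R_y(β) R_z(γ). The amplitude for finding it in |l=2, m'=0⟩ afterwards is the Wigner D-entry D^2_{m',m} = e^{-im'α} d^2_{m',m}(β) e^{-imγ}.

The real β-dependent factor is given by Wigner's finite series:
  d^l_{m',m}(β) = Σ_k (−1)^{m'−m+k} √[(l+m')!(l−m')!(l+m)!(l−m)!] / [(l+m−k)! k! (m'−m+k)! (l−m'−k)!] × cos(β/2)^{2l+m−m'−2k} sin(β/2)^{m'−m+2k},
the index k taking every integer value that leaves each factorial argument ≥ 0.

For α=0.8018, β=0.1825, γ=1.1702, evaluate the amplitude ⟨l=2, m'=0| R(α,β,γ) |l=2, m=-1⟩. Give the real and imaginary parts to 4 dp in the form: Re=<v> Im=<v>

Split into d^2_{0,-1}(β=0.1825) × two z-phases.
With c≡cos(β/2)=0.995840 and s≡sin(β/2)=0.091123, N=[2·2·1·6]^{1/2}=4.898979
k∈{0,1} keeps every argument non-negative
  k=0: (−1)^1·4.8990/(2)·0.9958^3·0.0911^1 = -0.220432
  k=1: (−1)^2·4.8990/(2)·0.9958^1·0.0911^3 = +0.001846
d^2_{0,-1}(0.1825) = -0.220432 +0.001846 = -0.218586
D = (+1.000000+0.000000i)·(-0.218586)·(+0.389968+0.920829i) = -0.085241-0.201280i

Re=-0.0852 Im=-0.2013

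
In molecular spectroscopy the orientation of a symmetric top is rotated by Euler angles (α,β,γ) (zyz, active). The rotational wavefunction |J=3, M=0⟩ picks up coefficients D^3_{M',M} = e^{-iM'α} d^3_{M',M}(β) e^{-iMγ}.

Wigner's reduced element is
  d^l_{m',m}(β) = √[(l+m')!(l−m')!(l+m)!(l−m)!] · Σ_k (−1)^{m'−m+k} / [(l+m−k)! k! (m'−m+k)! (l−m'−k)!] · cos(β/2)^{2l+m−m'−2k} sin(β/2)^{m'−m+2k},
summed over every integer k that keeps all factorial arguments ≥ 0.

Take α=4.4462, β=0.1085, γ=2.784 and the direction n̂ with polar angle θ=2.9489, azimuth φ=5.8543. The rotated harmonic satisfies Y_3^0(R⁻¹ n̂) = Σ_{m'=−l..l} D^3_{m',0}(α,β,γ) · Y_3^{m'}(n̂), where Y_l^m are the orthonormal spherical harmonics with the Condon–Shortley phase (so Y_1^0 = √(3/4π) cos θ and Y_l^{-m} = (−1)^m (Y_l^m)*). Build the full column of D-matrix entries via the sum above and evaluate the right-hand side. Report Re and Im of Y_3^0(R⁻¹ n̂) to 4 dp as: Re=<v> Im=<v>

Re=-0.6268 Im=0.0000

Need the full column D^3_{m',0} for m'=−3..3 at α=4.4462, β=0.1085, γ=2.784.
cos(β/2)=0.998529, sin(β/2)=0.054223
d^3_{-3,0}: single k=3 term ⇒ +0.000710;  D = +0.000508+0.000495i
d^3_{-2,0}: k∈[2..3] ⇒ +0.016009 -0.000047 = +0.015962;  D = -0.013753+0.008102i
d^3_{-1,0}: k∈[1..3] ⇒ +0.186458 -0.001650 +0.000002 = +0.184810;  D = -0.048615-0.178301i
d^3_{0,0}: k∈[0..3] ⇒ +0.991205 -0.026306 +0.000078 -0.000000 = +0.964977;  D = +0.964977+0.000000i
d^3_{1,0}: k∈[0..2] ⇒ -0.186458 +0.001650 -0.000002 = -0.184810;  D = +0.048615-0.178301i
d^3_{2,0}: k∈[0..1] ⇒ +0.016009 -0.000047 = +0.015962;  D = -0.013753-0.008102i
d^3_{3,0}: single k=0 term ⇒ -0.000710;  D = -0.000508+0.000495i
Y_3^{m'}(θ=2.9489,φ=5.8543) and Σ D·Y over m':
  (+0.0005+0.0005i)·(+0.0008+0.0028i)  (-0.0138+0.0081i)·(-0.0241-0.0278i)  (-0.0486-0.1783i)·(+0.2148+0.0982i)  (+0.9650+0.0000i)·(-0.6654+0.0000i)  (+0.0486-0.1783i)·(-0.2148+0.0982i)  (-0.0138-0.0081i)·(-0.0241+0.0278i)  (-0.0005+0.0005i)·(-0.0008+0.0028i)
Y_3^0(R⁻¹ n̂) = -0.626821-0.000000i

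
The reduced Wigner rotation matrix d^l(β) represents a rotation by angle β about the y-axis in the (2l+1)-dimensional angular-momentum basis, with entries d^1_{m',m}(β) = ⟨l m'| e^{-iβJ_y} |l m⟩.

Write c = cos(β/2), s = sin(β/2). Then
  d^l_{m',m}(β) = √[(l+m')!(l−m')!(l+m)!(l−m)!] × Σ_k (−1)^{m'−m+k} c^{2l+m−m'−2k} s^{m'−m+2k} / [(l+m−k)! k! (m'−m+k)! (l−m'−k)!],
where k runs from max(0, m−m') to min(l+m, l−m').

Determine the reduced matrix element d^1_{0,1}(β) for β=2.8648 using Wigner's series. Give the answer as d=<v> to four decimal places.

d=0.1932

d^1_{0,1}(β=2.8648) via Wigner's sum:
With c≡cos(β/2)=0.137955 and s≡sin(β/2)=0.990439, N=[1·1·2·1]^{1/2}=1.414214
k: max(0,(1)−(0))=1 … min(1+(1),1−(0))=1
  k=1: (−1)^0·1.4142/(1)·0.1380^1·0.9904^1 = +0.193232
d^1_{0,1}(2.8648) = +0.193232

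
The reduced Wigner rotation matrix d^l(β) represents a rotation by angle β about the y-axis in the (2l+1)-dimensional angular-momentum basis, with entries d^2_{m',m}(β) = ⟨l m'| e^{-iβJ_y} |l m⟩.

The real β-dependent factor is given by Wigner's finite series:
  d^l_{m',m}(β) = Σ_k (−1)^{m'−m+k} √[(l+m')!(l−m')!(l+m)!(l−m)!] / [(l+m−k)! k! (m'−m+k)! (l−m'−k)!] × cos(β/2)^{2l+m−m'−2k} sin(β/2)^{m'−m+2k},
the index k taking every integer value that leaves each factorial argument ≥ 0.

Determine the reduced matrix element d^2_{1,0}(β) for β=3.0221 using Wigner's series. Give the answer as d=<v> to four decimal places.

d^2_{1,0}(β=3.0221) via Wigner's sum:
With c≡cos(β/2)=0.059711 and s≡sin(β/2)=0.998216, N=[6·1·2·2]^{1/2}=4.898979
Admissible k: 0..1 (factorial args all ≥0)
  k=0: (−1)^1·4.8990/(2)·0.0597^3·0.9982^1 = -0.000521
  k=1: (−1)^2·4.8990/(2)·0.0597^1·0.9982^3 = +0.145479
d^2_{1,0}(3.0221) = -0.000521 +0.145479 = +0.144959

d=0.1450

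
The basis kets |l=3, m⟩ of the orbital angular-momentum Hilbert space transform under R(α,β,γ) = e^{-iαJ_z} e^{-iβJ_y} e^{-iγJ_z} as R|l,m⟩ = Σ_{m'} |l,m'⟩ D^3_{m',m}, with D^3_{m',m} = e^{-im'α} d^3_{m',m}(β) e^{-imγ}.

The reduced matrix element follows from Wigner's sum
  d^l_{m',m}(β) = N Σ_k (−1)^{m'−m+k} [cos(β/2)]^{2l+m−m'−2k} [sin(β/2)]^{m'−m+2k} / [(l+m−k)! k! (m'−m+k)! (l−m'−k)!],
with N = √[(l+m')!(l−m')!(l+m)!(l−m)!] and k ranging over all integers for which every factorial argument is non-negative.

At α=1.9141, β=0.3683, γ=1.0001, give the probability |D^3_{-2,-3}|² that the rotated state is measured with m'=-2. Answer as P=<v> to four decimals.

Split into d^3_{-2,-3}(β=0.3683) × two z-phases.
Half-angle: c=0.983092, s=0.183111. N=√(1·120·1·720)=293.938769
The bounds max(0,m−m')=0 and min(l+m,l−m')=0 give 1 term
  k=0: (−1)^1·293.9388/(120)·0.9831^5·0.1831^1 = -0.411871
d^3_{-2,-3}(0.3683) = -0.411871
|D^3_{-2,-3}|² = |d^3_{-2,-3}(β)|² = (-0.411871)² = 0.169638 (the z-rotation phases have unit modulus)

P=0.1696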